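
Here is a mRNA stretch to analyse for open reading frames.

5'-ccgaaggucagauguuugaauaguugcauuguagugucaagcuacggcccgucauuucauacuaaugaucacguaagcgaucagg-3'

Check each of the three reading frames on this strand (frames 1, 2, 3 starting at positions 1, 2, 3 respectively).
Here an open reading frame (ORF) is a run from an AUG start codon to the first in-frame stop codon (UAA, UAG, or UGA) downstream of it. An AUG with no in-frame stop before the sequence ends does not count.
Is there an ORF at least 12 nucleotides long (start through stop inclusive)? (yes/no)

Frame 1: CCG AAG GUC AGA UGU UUG AAU AGU UGC AUU GUA GUG UCA AGC UAC GGC CCG UCA UUU CAU ACU AAU GAU CAC GUA AGC GAU CAG — no AUG→stop ORF.
Frame 2: CGA AGG UCA GAU GUU UGA AUA GUU GCA UUG UAG UGU CAA GCU ACG GCC CGU CAU UUC AUA CUA AUG AUC ACG UAA GCG AUC AGG — AUG at 65, stop UAA at 74 → 12 nt.
Frame 3: GAA GGU CAG AUG UUU GAA UAG UUG CAU UGU AGU GUC AAG CUA CGG CCC GUC AUU UCA UAC UAA UGA UCA CGU AAG CGA UCA — AUG at 12, stop UAG at 21 → 12 nt.
Frame 2 has an ORF of 12 nucleotides (positions 65–76) ≥ 12, so yes.

yes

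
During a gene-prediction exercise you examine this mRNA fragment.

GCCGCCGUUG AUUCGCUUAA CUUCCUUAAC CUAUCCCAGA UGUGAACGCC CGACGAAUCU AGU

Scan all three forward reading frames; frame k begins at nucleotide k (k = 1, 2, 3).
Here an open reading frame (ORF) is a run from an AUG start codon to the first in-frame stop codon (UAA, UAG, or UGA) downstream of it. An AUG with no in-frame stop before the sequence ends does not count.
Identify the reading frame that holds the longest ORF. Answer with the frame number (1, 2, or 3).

1

Frame 1: GCC GCC GUU GAU UCG CUU AAC UUC CUU AAC CUA UCC CAG AUG UGA ACG CCC GAC GAA UCU AGU — AUG at 40, stop UGA at 43 → 6 nt.
Frame 2: CCG CCG UUG AUU CGC UUA ACU UCC UUA ACC UAU CCC AGA UGU GAA CGC CCG ACG AAU CUA — no AUG→stop ORF.
Frame 3: CGC CGU UGA UUC GCU UAA CUU CCU UAA CCU AUC CCA GAU GUG AAC GCC CGA CGA AUC UAG — no AUG→stop ORF.
Longest ORF is 6 nt in frame 1 (positions 40–45).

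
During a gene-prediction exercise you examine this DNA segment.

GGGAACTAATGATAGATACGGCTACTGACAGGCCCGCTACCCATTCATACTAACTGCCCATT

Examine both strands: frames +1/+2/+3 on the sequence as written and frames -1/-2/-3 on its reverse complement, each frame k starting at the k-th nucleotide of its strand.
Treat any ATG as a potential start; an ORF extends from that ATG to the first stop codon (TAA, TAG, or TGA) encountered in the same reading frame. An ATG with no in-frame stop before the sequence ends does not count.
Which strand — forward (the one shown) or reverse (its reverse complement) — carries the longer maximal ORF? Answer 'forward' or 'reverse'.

Reverse complement (5'→3'): AATGGGCAGTTAGTATGAATGGGTAGCGGGCCTGTCAGTAGCCGTATCTATCATTAGTTCCC
Frame +1: GGG AAC TAA TGA TAG ATA CGG CTA CTG ACA GGC CCG CTA CCC ATT CAT ACT AAC TGC CCA — no ATG→stop ORF.
Frame +2: GGA ACT AAT GAT AGA TAC GGC TAC TGA CAG GCC CGC TAC CCA TTC ATA CTA ACT GCC CAT — no ATG→stop ORF.
Frame +3: GAA CTA ATG ATA GAT ACG GCT ACT GAC AGG CCC GCT ACC CAT TCA TAC TAA CTG CCC ATT — ATG at 9, stop TAA at 51 → 45 nt.
Frame -1: AAT GGG CAG TTA GTA TGA ATG GGT AGC GGG CCT GTC AGT AGC CGT ATC TAT CAT TAG TTC — ATG at 19, stop TAG at 55 → 39 nt.
Frame -2: ATG GGC AGT TAG TAT GAA TGG GTA GCG GGC CTG TCA GTA GCC GTA TCT ATC ATT AGT TCC — ATG at 2, stop TAG at 11 → 12 nt.
Frame -3: TGG GCA GTT AGT ATG AAT GGG TAG CGG GCC TGT CAG TAG CCG TAT CTA TCA TTA GTT CCC — ATG at 15, stop TAG at 24 → 12 nt.
Forward-strand max 45 nt; reverse-strand max 39 nt. The forward strand has the longer ORF.

forward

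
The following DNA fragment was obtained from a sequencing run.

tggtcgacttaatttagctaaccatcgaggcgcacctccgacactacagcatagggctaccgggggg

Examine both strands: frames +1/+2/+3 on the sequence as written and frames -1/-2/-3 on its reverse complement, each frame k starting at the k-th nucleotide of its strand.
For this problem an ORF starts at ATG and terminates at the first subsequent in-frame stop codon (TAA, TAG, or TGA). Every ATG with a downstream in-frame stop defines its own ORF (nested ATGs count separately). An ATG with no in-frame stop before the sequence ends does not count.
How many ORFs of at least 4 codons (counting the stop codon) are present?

Reverse complement (5'→3'): CCCCCCGGTAGCCCTATGCTGTAGTGTCGGAGGTGCGCCTCGATGGTTAGCTAAATTAAGTCGACCA
Frame +1: TGG TCG ACT TAA TTT AGC TAA CCA TCG AGG CGC ACC TCC GAC ACT ACA GCA TAG GGC TAC CGG GGG — no ATG→stop ORF.
Frame +2: GGT CGA CTT AAT TTA GCT AAC CAT CGA GGC GCA CCT CCG ACA CTA CAG CAT AGG GCT ACC GGG GGG — no ATG→stop ORF.
Frame +3: GTC GAC TTA ATT TAG CTA ACC ATC GAG GCG CAC CTC CGA CAC TAC AGC ATA GGG CTA CCG GGG — no ATG→stop ORF.
Frame -1: CCC CCC GGT AGC CCT ATG CTG TAG TGT CGG AGG TGC GCC TCG ATG GTT AGC TAA ATT AAG TCG ACC — ATG at 16, stop TAG at 22 → 9 nt; ATG at 43, stop TAA at 52 → 12 nt.
Frame -2: CCC CCG GTA GCC CTA TGC TGT AGT GTC GGA GGT GCG CCT CGA TGG TTA GCT AAA TTA AGT CGA CCA — no ATG→stop ORF.
Frame -3: CCC CGG TAG CCC TAT GCT GTA GTG TCG GAG GTG CGC CTC GAT GGT TAG CTA AAT TAA GTC GAC — no ATG→stop ORF.
ORFs ≥ 4 codons: frame -1 43–54 (4 codons). Count = 1.

1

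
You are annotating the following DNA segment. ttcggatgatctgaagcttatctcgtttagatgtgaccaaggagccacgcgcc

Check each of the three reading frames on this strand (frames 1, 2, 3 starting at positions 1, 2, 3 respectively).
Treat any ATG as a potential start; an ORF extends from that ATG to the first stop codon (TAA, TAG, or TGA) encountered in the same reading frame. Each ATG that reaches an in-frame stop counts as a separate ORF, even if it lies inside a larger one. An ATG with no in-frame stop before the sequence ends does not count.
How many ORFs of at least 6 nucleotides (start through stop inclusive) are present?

2

Frame 1: TTC GGA TGA TCT GAA GCT TAT CTC GTT TAG ATG TGA CCA AGG AGC CAC GCG — ATG at 31, stop TGA at 34 → 6 nt.
Frame 2: TCG GAT GAT CTG AAG CTT ATC TCG TTT AGA TGT GAC CAA GGA GCC ACG CGC — no ATG→stop ORF.
Frame 3: CGG ATG ATC TGA AGC TTA TCT CGT TTA GAT GTG ACC AAG GAG CCA CGC GCC — ATG at 6, stop TGA at 12 → 9 nt.
ORFs ≥ 6 nucleotides: frame 1 31–36 (6 nucleotides), frame 3 6–14 (9 nucleotides). Count = 2.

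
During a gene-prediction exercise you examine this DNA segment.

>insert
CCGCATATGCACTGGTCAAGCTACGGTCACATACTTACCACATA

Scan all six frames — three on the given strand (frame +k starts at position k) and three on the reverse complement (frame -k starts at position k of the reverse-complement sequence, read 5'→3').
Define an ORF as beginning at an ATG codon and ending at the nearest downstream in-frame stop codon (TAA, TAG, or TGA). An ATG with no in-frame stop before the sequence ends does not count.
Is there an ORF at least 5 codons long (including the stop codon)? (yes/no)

Reverse complement (5'→3'): TATGTGGTAAGTATGTGACCGTAGCTTGACCAGTGCATATGCGG
Frame +1: CCG CAT ATG CAC TGG TCA AGC TAC GGT CAC ATA CTT ACC ACA — no ATG→stop ORF.
Frame +2: CGC ATA TGC ACT GGT CAA GCT ACG GTC ACA TAC TTA CCA CAT — no ATG→stop ORF.
Frame +3: GCA TAT GCA CTG GTC AAG CTA CGG TCA CAT ACT TAC CAC ATA — no ATG→stop ORF.
Frame -1: TAT GTG GTA AGT ATG TGA CCG TAG CTT GAC CAG TGC ATA TGC — ATG at 13, stop TGA at 16 → 6 nt.
Frame -2: ATG TGG TAA GTA TGT GAC CGT AGC TTG ACC AGT GCA TAT GCG — ATG at 2, stop TAA at 8 → 9 nt.
Frame -3: TGT GGT AAG TAT GTG ACC GTA GCT TGA CCA GTG CAT ATG CGG — no ATG→stop ORF.
Largest ORF found is 3 codons < 5, so no.

no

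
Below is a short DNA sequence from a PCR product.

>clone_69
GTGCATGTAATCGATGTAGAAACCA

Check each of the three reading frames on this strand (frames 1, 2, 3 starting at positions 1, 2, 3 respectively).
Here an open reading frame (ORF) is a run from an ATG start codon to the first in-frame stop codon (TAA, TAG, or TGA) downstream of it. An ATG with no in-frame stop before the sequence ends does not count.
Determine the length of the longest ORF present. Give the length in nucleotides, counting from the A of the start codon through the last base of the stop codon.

6

Frame 1: GTG CAT GTA ATC GAT GTA GAA ACC — no ATG→stop ORF.
Frame 2: TGC ATG TAA TCG ATG TAG AAA CCA — ATG at 5, stop TAA at 8 → 6 nt; ATG at 14, stop TAG at 17 → 6 nt.
Frame 3: GCA TGT AAT CGA TGT AGA AAC — no ATG→stop ORF.
Longest: frame 2, positions 5–10, 6 nt = 2 codons = 1 aa. → 6 nucleotides.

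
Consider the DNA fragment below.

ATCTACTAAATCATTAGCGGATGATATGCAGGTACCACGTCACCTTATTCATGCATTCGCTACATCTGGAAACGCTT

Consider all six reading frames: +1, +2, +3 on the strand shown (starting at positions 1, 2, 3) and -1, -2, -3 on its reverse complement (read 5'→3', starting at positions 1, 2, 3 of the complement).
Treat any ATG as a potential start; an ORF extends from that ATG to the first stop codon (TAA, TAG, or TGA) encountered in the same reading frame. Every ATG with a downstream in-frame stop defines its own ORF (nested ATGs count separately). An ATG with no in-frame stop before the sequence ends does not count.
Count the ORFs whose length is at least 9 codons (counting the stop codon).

Reverse complement (5'→3'): AAGCGTTTCCAGATGTAGCGAATGCATGAATAAGGTGACGTGGTACCTGCATATCATCCGCTAATGATTTAGTAGAT
Frame +1: ATC TAC TAA ATC ATT AGC GGA TGA TAT GCA GGT ACC ACG TCA CCT TAT TCA TGC ATT CGC TAC ATC TGG AAA CGC — no ATG→stop ORF.
Frame +2: TCT ACT AAA TCA TTA GCG GAT GAT ATG CAG GTA CCA CGT CAC CTT ATT CAT GCA TTC GCT ACA TCT GGA AAC GCT — no ATG→stop ORF.
Frame +3: CTA CTA AAT CAT TAG CGG ATG ATA TGC AGG TAC CAC GTC ACC TTA TTC ATG CAT TCG CTA CAT CTG GAA ACG CTT — no ATG→stop ORF.
Frame -1: AAG CGT TTC CAG ATG TAG CGA ATG CAT GAA TAA GGT GAC GTG GTA CCT GCA TAT CAT CCG CTA ATG ATT TAG TAG — ATG at 13, stop TAG at 16 → 6 nt; ATG at 22, stop TAA at 31 → 12 nt; ATG at 64, stop TAG at 70 → 9 nt.
Frame -2: AGC GTT TCC AGA TGT AGC GAA TGC ATG AAT AAG GTG ACG TGG TAC CTG CAT ATC ATC CGC TAA TGA TTT AGT AGA — ATG at 26, stop TAA at 62 → 39 nt.
Frame -3: GCG TTT CCA GAT GTA GCG AAT GCA TGA ATA AGG TGA CGT GGT ACC TGC ATA TCA TCC GCT AAT GAT TTA GTA GAT — no ATG→stop ORF.
ORFs ≥ 9 codons: frame -2 26–64 (13 codons). Count = 1.

1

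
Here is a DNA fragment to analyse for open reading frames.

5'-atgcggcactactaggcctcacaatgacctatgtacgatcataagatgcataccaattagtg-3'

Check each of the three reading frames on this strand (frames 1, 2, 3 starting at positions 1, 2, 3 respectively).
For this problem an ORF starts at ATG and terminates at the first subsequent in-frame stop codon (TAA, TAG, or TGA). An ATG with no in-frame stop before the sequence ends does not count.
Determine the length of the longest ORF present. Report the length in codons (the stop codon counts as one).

10

Frame 1: ATG CGG CAC TAC TAG GCC TCA CAA TGA CCT ATG TAC GAT CAT AAG ATG CAT ACC AAT TAG — ATG at 1, stop TAG at 13 → 15 nt; ATG at 31, stop TAG at 58 → 30 nt; ATG at 46, stop TAG at 58 → 15 nt.
Frame 2: TGC GGC ACT ACT AGG CCT CAC AAT GAC CTA TGT ACG ATC ATA AGA TGC ATA CCA ATT AGT — no ATG→stop ORF.
Frame 3: GCG GCA CTA CTA GGC CTC ACA ATG ACC TAT GTA CGA TCA TAA GAT GCA TAC CAA TTA GTG — ATG at 24, stop TAA at 42 → 21 nt.
Longest: frame 1, positions 31–60, 30 nt = 10 codons = 9 aa. → 10 codons.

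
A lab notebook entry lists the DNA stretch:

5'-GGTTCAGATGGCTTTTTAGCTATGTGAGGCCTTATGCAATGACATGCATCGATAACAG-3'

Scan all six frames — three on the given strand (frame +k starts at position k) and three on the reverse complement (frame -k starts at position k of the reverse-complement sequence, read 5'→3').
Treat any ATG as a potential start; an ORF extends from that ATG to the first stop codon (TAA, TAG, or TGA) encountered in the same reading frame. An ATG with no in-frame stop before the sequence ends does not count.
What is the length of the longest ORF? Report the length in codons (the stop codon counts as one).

10

Reverse complement (5'→3'): CTGTTATCGATGCATGTCATTGCATAAGGCCTCACATAGCTAAAAAGCCATCTGAACC
Frame +1: GGT TCA GAT GGC TTT TTA GCT ATG TGA GGC CTT ATG CAA TGA CAT GCA TCG ATA ACA — ATG at 22, stop TGA at 25 → 6 nt; ATG at 34, stop TGA at 40 → 9 nt.
Frame +2: GTT CAG ATG GCT TTT TAG CTA TGT GAG GCC TTA TGC AAT GAC ATG CAT CGA TAA CAG — ATG at 8, stop TAG at 17 → 12 nt; ATG at 44, stop TAA at 53 → 12 nt.
Frame +3: TTC AGA TGG CTT TTT AGC TAT GTG AGG CCT TAT GCA ATG ACA TGC ATC GAT AAC — no ATG→stop ORF.
Frame -1: CTG TTA TCG ATG CAT GTC ATT GCA TAA GGC CTC ACA TAG CTA AAA AGC CAT CTG AAC — ATG at 10, stop TAA at 25 → 18 nt.
Frame -2: TGT TAT CGA TGC ATG TCA TTG CAT AAG GCC TCA CAT AGC TAA AAA GCC ATC TGA ACC — ATG at 14, stop TAA at 41 → 30 nt.
Frame -3: GTT ATC GAT GCA TGT CAT TGC ATA AGG CCT CAC ATA GCT AAA AAG CCA TCT GAA — no ATG→stop ORF.
Longest: frame -2, positions 14–43, 30 nt = 10 codons = 9 aa. → 10 codons.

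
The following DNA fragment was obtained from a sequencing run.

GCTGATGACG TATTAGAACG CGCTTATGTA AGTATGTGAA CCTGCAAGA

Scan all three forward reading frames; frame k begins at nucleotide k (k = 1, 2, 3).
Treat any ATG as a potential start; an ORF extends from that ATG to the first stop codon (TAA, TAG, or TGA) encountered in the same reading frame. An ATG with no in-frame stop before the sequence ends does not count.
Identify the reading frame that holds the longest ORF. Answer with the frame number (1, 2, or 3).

Frame 1: GCT GAT GAC GTA TTA GAA CGC GCT TAT GTA AGT ATG TGA ACC TGC AAG — ATG at 34, stop TGA at 37 → 6 nt.
Frame 2: CTG ATG ACG TAT TAG AAC GCG CTT ATG TAA GTA TGT GAA CCT GCA AGA — ATG at 5, stop TAG at 14 → 12 nt; ATG at 26, stop TAA at 29 → 6 nt.
Frame 3: TGA TGA CGT ATT AGA ACG CGC TTA TGT AAG TAT GTG AAC CTG CAA — no ATG→stop ORF.
Longest ORF is 12 nt in frame 2 (positions 5–16).

2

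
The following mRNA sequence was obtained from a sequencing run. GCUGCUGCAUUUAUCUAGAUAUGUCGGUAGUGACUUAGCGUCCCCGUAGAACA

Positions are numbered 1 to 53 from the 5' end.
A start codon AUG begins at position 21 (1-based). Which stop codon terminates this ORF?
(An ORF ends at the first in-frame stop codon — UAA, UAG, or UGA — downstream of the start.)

UAG

Codons from position 21: AUG (21–23), UCG (24–26), GUA (27–29), GUG (30–32), ACU (33–35), UAG (36–38).
The first in-frame stop codon is UAG.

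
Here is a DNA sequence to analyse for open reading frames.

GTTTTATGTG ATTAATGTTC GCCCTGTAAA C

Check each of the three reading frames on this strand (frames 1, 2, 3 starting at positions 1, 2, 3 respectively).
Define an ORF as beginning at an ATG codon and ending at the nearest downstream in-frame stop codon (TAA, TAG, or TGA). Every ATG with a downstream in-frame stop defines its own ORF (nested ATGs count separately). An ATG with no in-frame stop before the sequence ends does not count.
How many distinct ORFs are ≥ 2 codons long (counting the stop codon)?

Frame 1: GTT TTA TGT GAT TAA TGT TCG CCC TGT AAA — no ATG→stop ORF.
Frame 2: TTT TAT GTG ATT AAT GTT CGC CCT GTA AAC — no ATG→stop ORF.
Frame 3: TTT ATG TGA TTA ATG TTC GCC CTG TAA — ATG at 6, stop TGA at 9 → 6 nt; ATG at 15, stop TAA at 27 → 15 nt.
ORFs ≥ 2 codons: frame 3 6–11 (2 codons), frame 3 15–29 (5 codons). Count = 2.

2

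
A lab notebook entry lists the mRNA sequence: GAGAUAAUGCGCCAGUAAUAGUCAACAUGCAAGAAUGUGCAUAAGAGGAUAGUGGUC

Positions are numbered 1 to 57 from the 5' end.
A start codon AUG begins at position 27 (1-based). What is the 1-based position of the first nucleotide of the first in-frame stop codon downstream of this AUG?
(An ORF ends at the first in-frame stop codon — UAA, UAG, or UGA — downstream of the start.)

42

Codons from position 27: AUG (27–29), CAA (30–32), GAA (33–35), UGU (36–38), GCA (39–41), UAA (42–44).
UAA is a stop codon; it begins at position 42.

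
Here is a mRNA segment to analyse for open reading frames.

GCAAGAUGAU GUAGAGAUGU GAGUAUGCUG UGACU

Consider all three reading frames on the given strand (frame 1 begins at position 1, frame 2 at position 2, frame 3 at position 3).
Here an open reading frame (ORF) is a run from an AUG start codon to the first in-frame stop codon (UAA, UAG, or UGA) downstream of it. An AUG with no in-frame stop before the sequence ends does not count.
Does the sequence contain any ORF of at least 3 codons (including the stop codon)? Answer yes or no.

Frame 1: GCA AGA UGA UGU AGA GAU GUG AGU AUG CUG UGA — AUG at 25, stop UGA at 31 → 9 nt.
Frame 2: CAA GAU GAU GUA GAG AUG UGA GUA UGC UGU GAC — AUG at 17, stop UGA at 20 → 6 nt.
Frame 3: AAG AUG AUG UAG AGA UGU GAG UAU GCU GUG ACU — AUG at 6, stop UAG at 12 → 9 nt; AUG at 9, stop UAG at 12 → 6 nt.
Frame 1 has an ORF of 3 codons (positions 25–33) ≥ 3, so yes.

yes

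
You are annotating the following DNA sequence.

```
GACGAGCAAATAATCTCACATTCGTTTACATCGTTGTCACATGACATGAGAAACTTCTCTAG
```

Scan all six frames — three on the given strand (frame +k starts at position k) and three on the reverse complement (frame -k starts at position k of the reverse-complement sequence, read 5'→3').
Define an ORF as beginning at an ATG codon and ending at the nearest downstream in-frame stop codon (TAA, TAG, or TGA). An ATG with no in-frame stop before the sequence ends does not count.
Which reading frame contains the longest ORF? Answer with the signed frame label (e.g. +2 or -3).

+2

Reverse complement (5'→3'): CTAGAGAAGTTTCTCATGTCATGTGACAACGATGTAAACGAATGTGAGATTATTTGCTCGTC
Frame +1: GAC GAG CAA ATA ATC TCA CAT TCG TTT ACA TCG TTG TCA CAT GAC ATG AGA AAC TTC TCT — no ATG→stop ORF.
Frame +2: ACG AGC AAA TAA TCT CAC ATT CGT TTA CAT CGT TGT CAC ATG ACA TGA GAA ACT TCT CTA — ATG at 41, stop TGA at 47 → 9 nt.
Frame +3: CGA GCA AAT AAT CTC ACA TTC GTT TAC ATC GTT GTC ACA TGA CAT GAG AAA CTT CTC TAG — no ATG→stop ORF.
Frame -1: CTA GAG AAG TTT CTC ATG TCA TGT GAC AAC GAT GTA AAC GAA TGT GAG ATT ATT TGC TCG — no ATG→stop ORF.
Frame -2: TAG AGA AGT TTC TCA TGT CAT GTG ACA ACG ATG TAA ACG AAT GTG AGA TTA TTT GCT CGT — ATG at 32, stop TAA at 35 → 6 nt.
Frame -3: AGA GAA GTT TCT CAT GTC ATG TGA CAA CGA TGT AAA CGA ATG TGA GAT TAT TTG CTC GTC — ATG at 21, stop TGA at 24 → 6 nt; ATG at 42, stop TGA at 45 → 6 nt.
Longest ORF is 9 nt in frame +2 (positions 41–49).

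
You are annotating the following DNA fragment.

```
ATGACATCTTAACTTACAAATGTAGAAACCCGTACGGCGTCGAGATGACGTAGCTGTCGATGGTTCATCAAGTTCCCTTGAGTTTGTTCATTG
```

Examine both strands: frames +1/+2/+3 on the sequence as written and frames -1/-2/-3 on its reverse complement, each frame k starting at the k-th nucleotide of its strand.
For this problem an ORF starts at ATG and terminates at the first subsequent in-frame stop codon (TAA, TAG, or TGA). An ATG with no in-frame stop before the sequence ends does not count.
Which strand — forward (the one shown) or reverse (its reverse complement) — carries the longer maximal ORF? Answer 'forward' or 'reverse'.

Reverse complement (5'→3'): CAATGAACAAACTCAAGGGAACTTGATGAACCATCGACAGCTACGTCATCTCGACGCCGTACGGGTTTCTACATTTGTAAGTTAAGATGTCAT
Frame +1: ATG ACA TCT TAA CTT ACA AAT GTA GAA ACC CGT ACG GCG TCG AGA TGA CGT AGC TGT CGA TGG TTC ATC AAG TTC CCT TGA GTT TGT TCA TTG — ATG at 1, stop TAA at 10 → 12 nt.
Frame +2: TGA CAT CTT AAC TTA CAA ATG TAG AAA CCC GTA CGG CGT CGA GAT GAC GTA GCT GTC GAT GGT TCA TCA AGT TCC CTT GAG TTT GTT CAT — ATG at 20, stop TAG at 23 → 6 nt.
Frame +3: GAC ATC TTA ACT TAC AAA TGT AGA AAC CCG TAC GGC GTC GAG ATG ACG TAG CTG TCG ATG GTT CAT CAA GTT CCC TTG AGT TTG TTC ATT — ATG at 45, stop TAG at 51 → 9 nt.
Frame -1: CAA TGA ACA AAC TCA AGG GAA CTT GAT GAA CCA TCG ACA GCT ACG TCA TCT CGA CGC CGT ACG GGT TTC TAC ATT TGT AAG TTA AGA TGT CAT — no ATG→stop ORF.
Frame -2: AAT GAA CAA ACT CAA GGG AAC TTG ATG AAC CAT CGA CAG CTA CGT CAT CTC GAC GCC GTA CGG GTT TCT ACA TTT GTA AGT TAA GAT GTC — ATG at 26, stop TAA at 83 → 60 nt.
Frame -3: ATG AAC AAA CTC AAG GGA ACT TGA TGA ACC ATC GAC AGC TAC GTC ATC TCG ACG CCG TAC GGG TTT CTA CAT TTG TAA GTT AAG ATG TCA — ATG at 3, stop TGA at 24 → 24 nt.
Forward-strand max 12 nt; reverse-strand max 60 nt. The reverse strand has the longer ORF.

reverse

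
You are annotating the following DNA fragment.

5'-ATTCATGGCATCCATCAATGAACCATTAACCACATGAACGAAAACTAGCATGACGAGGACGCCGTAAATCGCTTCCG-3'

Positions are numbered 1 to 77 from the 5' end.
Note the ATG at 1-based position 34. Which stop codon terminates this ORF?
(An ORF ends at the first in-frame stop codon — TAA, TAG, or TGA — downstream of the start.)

Codons from position 34: ATG (34–36), AAC (37–39), GAA (40–42), AAC (43–45), TAG (46–48).
The first in-frame stop codon is TAG.

TAG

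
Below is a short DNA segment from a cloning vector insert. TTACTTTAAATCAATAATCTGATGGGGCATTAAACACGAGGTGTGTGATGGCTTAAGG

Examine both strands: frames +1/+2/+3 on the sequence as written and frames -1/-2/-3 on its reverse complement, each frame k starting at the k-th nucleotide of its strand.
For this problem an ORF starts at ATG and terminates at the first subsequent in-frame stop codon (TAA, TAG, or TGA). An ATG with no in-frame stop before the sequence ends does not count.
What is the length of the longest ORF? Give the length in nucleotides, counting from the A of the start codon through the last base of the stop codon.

30

Reverse complement (5'→3'): CCTTAAGCCATCACACACCTCGTGTTTAATGCCCCATCAGATTATTGATTTAAAGTAA
Frame +1: TTA CTT TAA ATC AAT AAT CTG ATG GGG CAT TAA ACA CGA GGT GTG TGA TGG CTT AAG — ATG at 22, stop TAA at 31 → 12 nt.
Frame +2: TAC TTT AAA TCA ATA ATC TGA TGG GGC ATT AAA CAC GAG GTG TGT GAT GGC TTA AGG — no ATG→stop ORF.
Frame +3: ACT TTA AAT CAA TAA TCT GAT GGG GCA TTA AAC ACG AGG TGT GTG ATG GCT TAA — ATG at 48, stop TAA at 54 → 9 nt.
Frame -1: CCT TAA GCC ATC ACA CAC CTC GTG TTT AAT GCC CCA TCA GAT TAT TGA TTT AAA GTA — no ATG→stop ORF.
Frame -2: CTT AAG CCA TCA CAC ACC TCG TGT TTA ATG CCC CAT CAG ATT ATT GAT TTA AAG TAA — ATG at 29, stop TAA at 56 → 30 nt.
Frame -3: TTA AGC CAT CAC ACA CCT CGT GTT TAA TGC CCC ATC AGA TTA TTG ATT TAA AGT — no ATG→stop ORF.
Longest: frame -2, positions 29–58, 30 nt = 10 codons = 9 aa. → 30 nucleotides.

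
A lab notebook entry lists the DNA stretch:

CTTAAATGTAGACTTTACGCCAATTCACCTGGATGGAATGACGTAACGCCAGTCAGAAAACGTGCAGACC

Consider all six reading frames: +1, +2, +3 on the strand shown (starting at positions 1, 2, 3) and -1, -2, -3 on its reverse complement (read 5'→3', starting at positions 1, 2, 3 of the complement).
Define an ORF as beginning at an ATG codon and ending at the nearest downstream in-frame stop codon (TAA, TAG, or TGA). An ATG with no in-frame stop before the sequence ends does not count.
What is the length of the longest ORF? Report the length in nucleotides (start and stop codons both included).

9

Reverse complement (5'→3'): GGTCTGCACGTTTTCTGACTGGCGTTACGTCATTCCATCCAGGTGAATTGGCGTAAAGTCTACATTTAAG
Frame +1: CTT AAA TGT AGA CTT TAC GCC AAT TCA CCT GGA TGG AAT GAC GTA ACG CCA GTC AGA AAA CGT GCA GAC — no ATG→stop ORF.
Frame +2: TTA AAT GTA GAC TTT ACG CCA ATT CAC CTG GAT GGA ATG ACG TAA CGC CAG TCA GAA AAC GTG CAG ACC — ATG at 38, stop TAA at 44 → 9 nt.
Frame +3: TAA ATG TAG ACT TTA CGC CAA TTC ACC TGG ATG GAA TGA CGT AAC GCC AGT CAG AAA ACG TGC AGA — ATG at 6, stop TAG at 9 → 6 nt; ATG at 33, stop TGA at 39 → 9 nt.
Frame -1: GGT CTG CAC GTT TTC TGA CTG GCG TTA CGT CAT TCC ATC CAG GTG AAT TGG CGT AAA GTC TAC ATT TAA — no ATG→stop ORF.
Frame -2: GTC TGC ACG TTT TCT GAC TGG CGT TAC GTC ATT CCA TCC AGG TGA ATT GGC GTA AAG TCT ACA TTT AAG — no ATG→stop ORF.
Frame -3: TCT GCA CGT TTT CTG ACT GGC GTT ACG TCA TTC CAT CCA GGT GAA TTG GCG TAA AGT CTA CAT TTA — no ATG→stop ORF.
Longest: frame +2, positions 38–46, 9 nt = 3 codons = 2 aa. → 9 nucleotides.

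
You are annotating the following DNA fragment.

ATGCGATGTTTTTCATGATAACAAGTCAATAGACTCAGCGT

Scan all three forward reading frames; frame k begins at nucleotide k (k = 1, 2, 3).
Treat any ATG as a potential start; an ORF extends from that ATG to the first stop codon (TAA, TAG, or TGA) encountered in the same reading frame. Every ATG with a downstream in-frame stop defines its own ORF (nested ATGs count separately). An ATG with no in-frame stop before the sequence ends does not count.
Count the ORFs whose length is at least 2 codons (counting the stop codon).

3

Frame 1: ATG CGA TGT TTT TCA TGA TAA CAA GTC AAT AGA CTC AGC — ATG at 1, stop TGA at 16 → 18 nt.
Frame 2: TGC GAT GTT TTT CAT GAT AAC AAG TCA ATA GAC TCA GCG — no ATG→stop ORF.
Frame 3: GCG ATG TTT TTC ATG ATA ACA AGT CAA TAG ACT CAG CGT — ATG at 6, stop TAG at 30 → 27 nt; ATG at 15, stop TAG at 30 → 18 nt.
ORFs ≥ 2 codons: frame 1 1–18 (6 codons), frame 3 6–32 (9 codons), frame 3 15–32 (6 codons). Count = 3.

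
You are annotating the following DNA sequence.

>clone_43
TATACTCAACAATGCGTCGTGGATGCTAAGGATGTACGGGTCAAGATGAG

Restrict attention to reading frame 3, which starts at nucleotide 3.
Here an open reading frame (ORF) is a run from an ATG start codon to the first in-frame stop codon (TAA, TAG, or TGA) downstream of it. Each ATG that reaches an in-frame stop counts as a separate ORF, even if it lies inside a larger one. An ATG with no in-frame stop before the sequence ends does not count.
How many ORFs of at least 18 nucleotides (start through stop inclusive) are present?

1

Frame 3: TAC TCA ACA ATG CGT CGT GGA TGC TAA GGA TGT ACG GGT CAA GAT GAG — ATG at 12, stop TAA at 27 → 18 nt.
ORFs ≥ 18 nucleotides: frame 3 12–29 (18 nucleotides). Count = 1.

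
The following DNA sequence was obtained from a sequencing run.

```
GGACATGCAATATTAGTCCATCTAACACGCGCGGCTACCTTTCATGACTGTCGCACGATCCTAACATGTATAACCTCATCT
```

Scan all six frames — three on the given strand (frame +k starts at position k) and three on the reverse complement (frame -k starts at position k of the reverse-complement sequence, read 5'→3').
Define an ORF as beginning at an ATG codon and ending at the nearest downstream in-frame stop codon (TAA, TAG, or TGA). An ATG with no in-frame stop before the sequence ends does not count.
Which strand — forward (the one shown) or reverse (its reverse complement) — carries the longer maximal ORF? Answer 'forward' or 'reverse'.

reverse

Reverse complement (5'→3'): AGATGAGGTTATACATGTTAGGATCGTGCGACAGTCATGAAAGGTAGCCGCGCGTGTTAGATGGACTAATATTGCATGTCC
Frame +1: GGA CAT GCA ATA TTA GTC CAT CTA ACA CGC GCG GCT ACC TTT CAT GAC TGT CGC ACG ATC CTA ACA TGT ATA ACC TCA TCT — no ATG→stop ORF.
Frame +2: GAC ATG CAA TAT TAG TCC ATC TAA CAC GCG CGG CTA CCT TTC ATG ACT GTC GCA CGA TCC TAA CAT GTA TAA CCT CAT — ATG at 5, stop TAG at 14 → 12 nt; ATG at 44, stop TAA at 62 → 21 nt.
Frame +3: ACA TGC AAT ATT AGT CCA TCT AAC ACG CGC GGC TAC CTT TCA TGA CTG TCG CAC GAT CCT AAC ATG TAT AAC CTC ATC — no ATG→stop ORF.
Frame -1: AGA TGA GGT TAT ACA TGT TAG GAT CGT GCG ACA GTC ATG AAA GGT AGC CGC GCG TGT TAG ATG GAC TAA TAT TGC ATG TCC — ATG at 37, stop TAG at 58 → 24 nt; ATG at 61, stop TAA at 67 → 9 nt.
Frame -2: GAT GAG GTT ATA CAT GTT AGG ATC GTG CGA CAG TCA TGA AAG GTA GCC GCG CGT GTT AGA TGG ACT AAT ATT GCA TGT — no ATG→stop ORF.
Frame -3: ATG AGG TTA TAC ATG TTA GGA TCG TGC GAC AGT CAT GAA AGG TAG CCG CGC GTG TTA GAT GGA CTA ATA TTG CAT GTC — ATG at 3, stop TAG at 45 → 45 nt; ATG at 15, stop TAG at 45 → 33 nt.
Forward-strand max 21 nt; reverse-strand max 45 nt. The reverse strand has the longer ORF.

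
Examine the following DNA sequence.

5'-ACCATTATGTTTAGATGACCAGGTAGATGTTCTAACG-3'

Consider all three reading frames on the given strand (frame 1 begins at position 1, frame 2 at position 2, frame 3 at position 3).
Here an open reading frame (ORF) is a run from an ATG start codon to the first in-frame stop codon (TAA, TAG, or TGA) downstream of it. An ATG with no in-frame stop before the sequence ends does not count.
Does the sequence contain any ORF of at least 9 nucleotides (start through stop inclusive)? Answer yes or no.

yes

Frame 1: ACC ATT ATG TTT AGA TGA CCA GGT AGA TGT TCT AAC — ATG at 7, stop TGA at 16 → 12 nt.
Frame 2: CCA TTA TGT TTA GAT GAC CAG GTA GAT GTT CTA ACG — no ATG→stop ORF.
Frame 3: CAT TAT GTT TAG ATG ACC AGG TAG ATG TTC TAA — ATG at 15, stop TAG at 24 → 12 nt; ATG at 27, stop TAA at 33 → 9 nt.
Frame 1 has an ORF of 12 nucleotides (positions 7–18) ≥ 9, so yes.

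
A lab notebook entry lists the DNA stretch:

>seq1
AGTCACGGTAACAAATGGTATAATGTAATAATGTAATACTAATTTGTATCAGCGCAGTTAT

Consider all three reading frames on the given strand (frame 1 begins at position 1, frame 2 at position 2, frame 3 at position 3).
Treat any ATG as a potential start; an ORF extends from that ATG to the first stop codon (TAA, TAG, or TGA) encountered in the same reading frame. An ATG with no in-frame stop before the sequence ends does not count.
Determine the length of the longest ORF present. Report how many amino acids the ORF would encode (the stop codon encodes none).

Frame 1: AGT CAC GGT AAC AAA TGG TAT AAT GTA ATA ATG TAA TAC TAA TTT GTA TCA GCG CAG TTA — ATG at 31, stop TAA at 34 → 6 nt.
Frame 2: GTC ACG GTA ACA AAT GGT ATA ATG TAA TAA TGT AAT ACT AAT TTG TAT CAG CGC AGT TAT — ATG at 23, stop TAA at 26 → 6 nt.
Frame 3: TCA CGG TAA CAA ATG GTA TAA TGT AAT AAT GTA ATA CTA ATT TGT ATC AGC GCA GTT — ATG at 15, stop TAA at 21 → 9 nt.
Longest: frame 3, positions 15–23, 9 nt = 3 codons = 2 aa. → 2 amino acids.

2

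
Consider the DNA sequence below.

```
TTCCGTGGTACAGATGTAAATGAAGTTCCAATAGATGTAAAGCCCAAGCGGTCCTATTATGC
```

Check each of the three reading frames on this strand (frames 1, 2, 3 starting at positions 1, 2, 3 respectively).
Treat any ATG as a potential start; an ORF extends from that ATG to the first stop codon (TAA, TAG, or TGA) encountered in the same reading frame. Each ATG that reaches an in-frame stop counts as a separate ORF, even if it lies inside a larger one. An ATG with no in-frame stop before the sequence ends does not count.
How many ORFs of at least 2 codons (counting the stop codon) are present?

Frame 1: TTC CGT GGT ACA GAT GTA AAT GAA GTT CCA ATA GAT GTA AAG CCC AAG CGG TCC TAT TAT — no ATG→stop ORF.
Frame 2: TCC GTG GTA CAG ATG TAA ATG AAG TTC CAA TAG ATG TAA AGC CCA AGC GGT CCT ATT ATG — ATG at 14, stop TAA at 17 → 6 nt; ATG at 20, stop TAG at 32 → 15 nt; ATG at 35, stop TAA at 38 → 6 nt.
Frame 3: CCG TGG TAC AGA TGT AAA TGA AGT TCC AAT AGA TGT AAA GCC CAA GCG GTC CTA TTA TGC — no ATG→stop ORF.
ORFs ≥ 2 codons: frame 2 14–19 (2 codons), frame 2 20–34 (5 codons), frame 2 35–40 (2 codons). Count = 3.

3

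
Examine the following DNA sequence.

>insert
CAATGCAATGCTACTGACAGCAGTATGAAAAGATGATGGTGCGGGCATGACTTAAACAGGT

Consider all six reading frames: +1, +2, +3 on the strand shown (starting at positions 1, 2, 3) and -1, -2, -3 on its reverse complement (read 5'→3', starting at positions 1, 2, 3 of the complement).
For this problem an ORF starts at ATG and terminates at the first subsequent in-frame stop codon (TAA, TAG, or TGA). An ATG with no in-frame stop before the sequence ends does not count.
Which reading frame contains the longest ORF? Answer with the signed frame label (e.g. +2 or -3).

+2

Reverse complement (5'→3'): ACCTGTTTAAGTCATGCCCGCACCATCATCTTTTCATACTGCTGTCAGTAGCATTGCATTG
Frame +1: CAA TGC AAT GCT ACT GAC AGC AGT ATG AAA AGA TGA TGG TGC GGG CAT GAC TTA AAC AGG — ATG at 25, stop TGA at 34 → 12 nt.
Frame +2: AAT GCA ATG CTA CTG ACA GCA GTA TGA AAA GAT GAT GGT GCG GGC ATG ACT TAA ACA GGT — ATG at 8, stop TGA at 26 → 21 nt; ATG at 47, stop TAA at 53 → 9 nt.
Frame +3: ATG CAA TGC TAC TGA CAG CAG TAT GAA AAG ATG ATG GTG CGG GCA TGA CTT AAA CAG — ATG at 3, stop TGA at 15 → 15 nt; ATG at 33, stop TGA at 48 → 18 nt; ATG at 36, stop TGA at 48 → 15 nt.
Frame -1: ACC TGT TTA AGT CAT GCC CGC ACC ATC ATC TTT TCA TAC TGC TGT CAG TAG CAT TGC ATT — no ATG→stop ORF.
Frame -2: CCT GTT TAA GTC ATG CCC GCA CCA TCA TCT TTT CAT ACT GCT GTC AGT AGC ATT GCA TTG — no ATG→stop ORF.
Frame -3: CTG TTT AAG TCA TGC CCG CAC CAT CAT CTT TTC ATA CTG CTG TCA GTA GCA TTG CAT — no ATG→stop ORF.
Longest ORF is 21 nt in frame +2 (positions 8–28).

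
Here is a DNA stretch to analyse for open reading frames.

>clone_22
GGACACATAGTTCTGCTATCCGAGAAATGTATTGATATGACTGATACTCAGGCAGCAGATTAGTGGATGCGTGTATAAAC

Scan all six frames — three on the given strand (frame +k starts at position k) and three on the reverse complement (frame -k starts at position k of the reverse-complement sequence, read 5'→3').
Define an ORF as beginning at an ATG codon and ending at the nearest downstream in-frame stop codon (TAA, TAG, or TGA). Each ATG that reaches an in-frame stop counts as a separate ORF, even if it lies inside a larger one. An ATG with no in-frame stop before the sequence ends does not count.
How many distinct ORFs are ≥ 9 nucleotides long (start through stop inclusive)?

Reverse complement (5'→3'): GTTTATACACGCATCCACTAATCTGCTGCCTGAGTATCAGTCATATCAATACATTTCTCGGATAGCAGAACTATGTGTCC
Frame +1: GGA CAC ATA GTT CTG CTA TCC GAG AAA TGT ATT GAT ATG ACT GAT ACT CAG GCA GCA GAT TAG TGG ATG CGT GTA TAA — ATG at 37, stop TAG at 61 → 27 nt; ATG at 67, stop TAA at 76 → 12 nt.
Frame +2: GAC ACA TAG TTC TGC TAT CCG AGA AAT GTA TTG ATA TGA CTG ATA CTC AGG CAG CAG ATT AGT GGA TGC GTG TAT AAA — no ATG→stop ORF.
Frame +3: ACA CAT AGT TCT GCT ATC CGA GAA ATG TAT TGA TAT GAC TGA TAC TCA GGC AGC AGA TTA GTG GAT GCG TGT ATA AAC — ATG at 27, stop TGA at 33 → 9 nt.
Frame -1: GTT TAT ACA CGC ATC CAC TAA TCT GCT GCC TGA GTA TCA GTC ATA TCA ATA CAT TTC TCG GAT AGC AGA ACT ATG TGT — no ATG→stop ORF.
Frame -2: TTT ATA CAC GCA TCC ACT AAT CTG CTG CCT GAG TAT CAG TCA TAT CAA TAC ATT TCT CGG ATA GCA GAA CTA TGT GTC — no ATG→stop ORF.
Frame -3: TTA TAC ACG CAT CCA CTA ATC TGC TGC CTG AGT ATC AGT CAT ATC AAT ACA TTT CTC GGA TAG CAG AAC TAT GTG TCC — no ATG→stop ORF.
ORFs ≥ 9 nucleotides: frame +1 37–63 (27 nucleotides), frame +1 67–78 (12 nucleotides), frame +3 27–35 (9 nucleotides). Count = 3.

3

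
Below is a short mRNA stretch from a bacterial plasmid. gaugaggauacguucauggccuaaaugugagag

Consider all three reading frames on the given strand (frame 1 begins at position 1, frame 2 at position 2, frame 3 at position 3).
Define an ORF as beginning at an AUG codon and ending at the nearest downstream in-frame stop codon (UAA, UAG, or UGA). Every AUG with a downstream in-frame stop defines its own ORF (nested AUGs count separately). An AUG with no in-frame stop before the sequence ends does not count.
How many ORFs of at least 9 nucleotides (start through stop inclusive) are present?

Frame 1: GAU GAG GAU ACG UUC AUG GCC UAA AUG UGA GAG — AUG at 16, stop UAA at 22 → 9 nt; AUG at 25, stop UGA at 28 → 6 nt.
Frame 2: AUG AGG AUA CGU UCA UGG CCU AAA UGU GAG — no AUG→stop ORF.
Frame 3: UGA GGA UAC GUU CAU GGC CUA AAU GUG AGA — no AUG→stop ORF.
ORFs ≥ 9 nucleotides: frame 1 16–24 (9 nucleotides). Count = 1.

1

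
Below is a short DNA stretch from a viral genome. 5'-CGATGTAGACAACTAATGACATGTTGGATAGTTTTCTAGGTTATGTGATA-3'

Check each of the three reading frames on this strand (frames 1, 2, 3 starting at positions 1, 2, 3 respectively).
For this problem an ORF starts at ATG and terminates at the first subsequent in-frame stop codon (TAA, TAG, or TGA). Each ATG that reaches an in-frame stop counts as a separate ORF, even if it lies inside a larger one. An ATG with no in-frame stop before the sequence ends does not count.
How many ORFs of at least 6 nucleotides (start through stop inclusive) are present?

3

Frame 1: CGA TGT AGA CAA CTA ATG ACA TGT TGG ATA GTT TTC TAG GTT ATG TGA — ATG at 16, stop TAG at 37 → 24 nt; ATG at 43, stop TGA at 46 → 6 nt.
Frame 2: GAT GTA GAC AAC TAA TGA CAT GTT GGA TAG TTT TCT AGG TTA TGT GAT — no ATG→stop ORF.
Frame 3: ATG TAG ACA ACT AAT GAC ATG TTG GAT AGT TTT CTA GGT TAT GTG ATA — ATG at 3, stop TAG at 6 → 6 nt.
ORFs ≥ 6 nucleotides: frame 1 16–39 (24 nucleotides), frame 1 43–48 (6 nucleotides), frame 3 3–8 (6 nucleotides). Count = 3.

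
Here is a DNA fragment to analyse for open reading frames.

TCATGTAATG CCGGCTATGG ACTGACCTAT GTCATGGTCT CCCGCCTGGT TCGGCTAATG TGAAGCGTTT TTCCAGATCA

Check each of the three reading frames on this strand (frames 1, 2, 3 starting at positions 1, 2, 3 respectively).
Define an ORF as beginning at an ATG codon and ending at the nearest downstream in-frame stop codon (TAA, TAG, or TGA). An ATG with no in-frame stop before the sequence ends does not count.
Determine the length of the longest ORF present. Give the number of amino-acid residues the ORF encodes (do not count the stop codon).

Frame 1: TCA TGT AAT GCC GGC TAT GGA CTG ACC TAT GTC ATG GTC TCC CGC CTG GTT CGG CTA ATG TGA AGC GTT TTT CCA GAT — ATG at 34, stop TGA at 61 → 30 nt; ATG at 58, stop TGA at 61 → 6 nt.
Frame 2: CAT GTA ATG CCG GCT ATG GAC TGA CCT ATG TCA TGG TCT CCC GCC TGG TTC GGC TAA TGT GAA GCG TTT TTC CAG ATC — ATG at 8, stop TGA at 23 → 18 nt; ATG at 17, stop TGA at 23 → 9 nt; ATG at 29, stop TAA at 56 → 30 nt.
Frame 3: ATG TAA TGC CGG CTA TGG ACT GAC CTA TGT CAT GGT CTC CCG CCT GGT TCG GCT AAT GTG AAG CGT TTT TCC AGA TCA — ATG at 3, stop TAA at 6 → 6 nt.
Longest: frame 1, positions 34–63, 30 nt = 10 codons = 9 aa. → 9 amino acids.

9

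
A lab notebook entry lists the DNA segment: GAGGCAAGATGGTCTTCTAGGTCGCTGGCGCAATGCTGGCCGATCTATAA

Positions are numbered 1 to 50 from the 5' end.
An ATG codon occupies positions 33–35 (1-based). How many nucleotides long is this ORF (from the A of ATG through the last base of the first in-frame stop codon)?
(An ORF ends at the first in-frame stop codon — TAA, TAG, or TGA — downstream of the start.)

18

Codons from position 33: ATG (33–35), CTG (36–38), GCC (39–41), GAT (42–44), CTA (45–47), TAA (48–50).
TAA is the first in-frame stop; ORF spans 33–50, 18 nucleotides.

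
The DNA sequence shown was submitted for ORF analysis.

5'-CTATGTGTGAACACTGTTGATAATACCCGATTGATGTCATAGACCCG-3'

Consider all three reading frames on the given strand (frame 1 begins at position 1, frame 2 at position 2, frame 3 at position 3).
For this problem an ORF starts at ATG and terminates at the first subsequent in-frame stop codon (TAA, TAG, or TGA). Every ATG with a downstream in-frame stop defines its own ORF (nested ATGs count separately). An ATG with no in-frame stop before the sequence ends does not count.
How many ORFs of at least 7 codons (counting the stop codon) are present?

Frame 1: CTA TGT GTG AAC ACT GTT GAT AAT ACC CGA TTG ATG TCA TAG ACC — ATG at 34, stop TAG at 40 → 9 nt.
Frame 2: TAT GTG TGA ACA CTG TTG ATA ATA CCC GAT TGA TGT CAT AGA CCC — no ATG→stop ORF.
Frame 3: ATG TGT GAA CAC TGT TGA TAA TAC CCG ATT GAT GTC ATA GAC CCG — ATG at 3, stop TGA at 18 → 18 nt.
No ORF reaches 7 codons. Count = 0.

0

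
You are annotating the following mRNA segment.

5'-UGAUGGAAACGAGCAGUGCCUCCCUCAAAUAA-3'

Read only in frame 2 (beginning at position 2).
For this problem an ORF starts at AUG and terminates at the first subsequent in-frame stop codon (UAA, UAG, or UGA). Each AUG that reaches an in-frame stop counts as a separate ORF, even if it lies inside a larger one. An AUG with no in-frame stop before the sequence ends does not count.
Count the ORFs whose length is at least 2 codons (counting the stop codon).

Frame 2: GAU GGA AAC GAG CAG UGC CUC CCU CAA AUA — no AUG→stop ORF.
No ORF reaches 2 codons. Count = 0.

0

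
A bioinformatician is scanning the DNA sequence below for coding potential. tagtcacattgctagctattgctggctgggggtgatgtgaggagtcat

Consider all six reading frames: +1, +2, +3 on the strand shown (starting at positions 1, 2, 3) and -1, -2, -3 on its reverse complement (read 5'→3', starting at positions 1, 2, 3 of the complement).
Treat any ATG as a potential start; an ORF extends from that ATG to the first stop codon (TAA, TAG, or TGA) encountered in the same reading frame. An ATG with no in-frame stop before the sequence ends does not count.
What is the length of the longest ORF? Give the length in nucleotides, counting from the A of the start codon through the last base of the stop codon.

33

Reverse complement (5'→3'): ATGACTCCTCACATCACCCCCAGCCAGCAATAGCTAGCAATGTGACTA
Frame +1: TAG TCA CAT TGC TAG CTA TTG CTG GCT GGG GGT GAT GTG AGG AGT CAT — no ATG→stop ORF.
Frame +2: AGT CAC ATT GCT AGC TAT TGC TGG CTG GGG GTG ATG TGA GGA GTC — ATG at 35, stop TGA at 38 → 6 nt.
Frame +3: GTC ACA TTG CTA GCT ATT GCT GGC TGG GGG TGA TGT GAG GAG TCA — no ATG→stop ORF.
Frame -1: ATG ACT CCT CAC ATC ACC CCC AGC CAG CAA TAG CTA GCA ATG TGA CTA — ATG at 1, stop TAG at 31 → 33 nt; ATG at 40, stop TGA at 43 → 6 nt.
Frame -2: TGA CTC CTC ACA TCA CCC CCA GCC AGC AAT AGC TAG CAA TGT GAC — no ATG→stop ORF.
Frame -3: GAC TCC TCA CAT CAC CCC CAG CCA GCA ATA GCT AGC AAT GTG ACT — no ATG→stop ORF.
Longest: frame -1, positions 1–33, 33 nt = 11 codons = 10 aa. → 33 nucleotides.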